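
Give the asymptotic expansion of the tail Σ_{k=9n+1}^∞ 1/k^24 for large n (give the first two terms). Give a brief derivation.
Σ_{k>9n} 1/k^24 = 1/(23 · (9n)^23) − 1/(2 · (9n)^24) + O(1/(9n)^25)

Compare to the integral: ∫_{9n}^∞ x^(−24) dx = [−x^(−23)/23]_{9n}^∞ = 1/((24−1)·(9n)^23). The Euler-Maclaurin correction adds −f(9n)/2 = −1/(2·(9n)^24). Euler-Maclaurin then gives
  Σ_{k>9n} 1/k^24 = ∫_{9n}^∞ dx/x^24 − 1/(2·(9n)^24) + O(1/(9n)^25).
(Equivalently this is ζ(24) − Σ_{k≤9n} 1/k^24.)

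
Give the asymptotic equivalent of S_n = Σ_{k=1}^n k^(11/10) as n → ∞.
S_n ~ (10/21) · n^(21/10)

Integral comparison: Σ_{k=1}^n k^(11/10) = ∫_0^n x^(11/10) dx + O(n^(11/10)). The integral is n^(1 + 11/10) / (1 + 11/10) = n^((11+10)/10) / ((11+10)/10) = (10/21) · n^(21/10).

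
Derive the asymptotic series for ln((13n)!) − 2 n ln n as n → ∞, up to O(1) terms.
ln((13n)!) − 2 n ln n = 11 n ln n + 13(ln 13 − 1) n + (1/2) ln(2π·13n) + O(1/n)

Stirling: ln((13n)!) = 13n ln(13n) − 13n + (1/2) ln(2π·13n) + O(1/n).
Expand 13n ln(13n) = 13n (ln n + ln 13) = 13n ln n + 13n ln 13.
Subtract 2n ln n: leading term is (13 − 2) n ln n = 11 n ln n. The next term is 13n ln 13 − 13n = 13(ln 13 − 1) n. Then the (1/2) ln(2π·13n) correction.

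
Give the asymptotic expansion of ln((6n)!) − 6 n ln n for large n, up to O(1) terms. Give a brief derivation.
ln((6n)!) − 6 n ln n = 6(ln 6 − 1) n + (1/2) ln(2π·6n) + O(1/n)

Stirling: ln((6n)!) = 6n ln(6n) − 6n + (1/2) ln(2π·6n) + O(1/n).
Since 6n ln(6n) = 6n ln n + 6n ln 6, subtracting 6n ln n cancels the n ln n term exactly. What remains is 6(ln 6 − 1) n + (1/2) ln(2π·6n) + O(1/n).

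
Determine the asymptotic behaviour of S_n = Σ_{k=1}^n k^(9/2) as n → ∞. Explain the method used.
S_n ~ (2/11) · n^(11/2)

Integral comparison: Σ_{k=1}^n k^(9/2) = ∫_0^n x^(9/2) dx + O(n^(9/2)). The integral is n^(1 + 9/2) / (1 + 9/2) = n^((9+2)/2) / ((9+2)/2) = (2/11) · n^(11/2).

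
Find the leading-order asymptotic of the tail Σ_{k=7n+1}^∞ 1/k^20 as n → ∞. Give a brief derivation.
Σ_{k>7n} 1/k^20 ~ 1/(19 · (7n)^19)

Compare to the integral: ∫_{7n}^∞ x^(−20) dx = [−x^(−19)/19]_{7n}^∞ = 1/((20−1)·(7n)^19). Euler-Maclaurin then gives
  Σ_{k>7n} 1/k^20 = ∫_{7n}^∞ dx/x^20 − 1/(2·(7n)^20) + O(1/(7n)^21).
(Equivalently this is ζ(20) − Σ_{k≤7n} 1/k^20.)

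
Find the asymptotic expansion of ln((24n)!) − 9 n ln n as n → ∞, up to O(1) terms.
ln((24n)!) − 9 n ln n = 15 n ln n + 24(ln 24 − 1) n + (1/2) ln(2π·24n) + O(1/n)

Stirling: ln((24n)!) = 24n ln(24n) − 24n + (1/2) ln(2π·24n) + O(1/n).
Expand 24n ln(24n) = 24n (ln n + ln 24) = 24n ln n + 24n ln 24.
Subtract 9n ln n: leading term is (24 − 9) n ln n = 15 n ln n. The next term is 24n ln 24 − 24n = 24(ln 24 − 1) n. Then the (1/2) ln(2π·24n) correction.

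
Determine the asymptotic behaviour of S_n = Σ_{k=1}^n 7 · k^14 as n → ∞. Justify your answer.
S_n ~ 7 · n^15 / 15

By integral comparison (Euler-Maclaurin), Σ_{k=1}^n 7 · k^14 = 7 · ∫_0^n x^14 dx + O(n^14) = 7 · n^15/15 + O(n^14). (Equivalently, Faulhaber's formula gives the same leading term.)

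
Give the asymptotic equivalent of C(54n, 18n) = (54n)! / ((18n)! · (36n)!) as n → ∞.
C(54n, 18n) ~ (27/4)^(18n) · sqrt(3/(4π·18n))

Write N = 18n. Apply Stirling to each factorial:
  (3N)! ~ sqrt(2π·3N) · (3N/e)^(3N),
  N! ~ sqrt(2π N) · (N/e)^N,
  (2N)! ~ sqrt(2π·2N) · (2N/e)^(2N).
The exponential factors combine to (3N)^(3N) / (N^N · (2N)^(2N)) = 3^(3N)/2^(2N) = (3^3/2^2)^N = (27/4)^N.
The square-root prefactors combine to sqrt(2π·3N) / (sqrt(2π N)·sqrt(2π·2N)) = sqrt(3 / (2π·2·N)) = sqrt(3/(4π·18n)).
Substituting N = 18n: C(54n, 18n) ~ (27/4)^(18n) · sqrt(3/(4π·18n)).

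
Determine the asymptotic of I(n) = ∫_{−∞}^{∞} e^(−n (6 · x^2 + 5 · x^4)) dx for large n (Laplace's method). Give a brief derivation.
I(n) ~ sqrt(π/(6n))

φ(x) = 6 · x^2 + 5 · x^4 has its unique global minimum at x* = 0 (since φ'(x) = 12x + 20x^3 = 0 only at x = 0 for real x with both coefficients positive, and φ → ∞ as |x| → ∞). At x* = 0, φ(0) = 0 and φ''(0) = 12. Laplace's method then gives
  I(n) ~ sqrt(2π / (n · φ''(0))) · e^(−n φ(0)) = sqrt(2π / (12n)) = sqrt(π/(6n)).
The 5 · x^4 term contributes only at subleading order (an O(1/n) relative correction).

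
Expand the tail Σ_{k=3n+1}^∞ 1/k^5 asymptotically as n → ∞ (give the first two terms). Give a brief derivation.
Σ_{k>3n} 1/k^5 = 1/(4 · (3n)^4) − 1/(2 · (3n)^5) + O(1/(3n)^6)

Compare to the integral: ∫_{3n}^∞ x^(−5) dx = [−x^(−4)/4]_{3n}^∞ = 1/((5−1)·(3n)^4). The Euler-Maclaurin correction adds −f(3n)/2 = −1/(2·(3n)^5). Euler-Maclaurin then gives
  Σ_{k>3n} 1/k^5 = ∫_{3n}^∞ dx/x^5 − 1/(2·(3n)^5) + O(1/(3n)^6).
(Equivalently this is ζ(5) − Σ_{k≤3n} 1/k^5.)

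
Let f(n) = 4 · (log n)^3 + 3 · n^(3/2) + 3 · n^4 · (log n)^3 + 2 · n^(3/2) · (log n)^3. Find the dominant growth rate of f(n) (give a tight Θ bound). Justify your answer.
f(n) ∈ Θ(n^4 · (log n)^3)

Compare the terms by growth order. For large n, n^a · (log n)^b dominates n^a' · (log n)^b' iff a > a', or (a = a' and b > b'). Ranking the 4 terms shows the dominant one is 3 · n^4 · (log n)^3. Hence f(n) ∈ Θ(n^4 · (log n)^3).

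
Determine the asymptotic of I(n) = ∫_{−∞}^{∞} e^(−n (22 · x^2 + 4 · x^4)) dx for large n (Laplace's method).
I(n) ~ sqrt(π/(22n))

φ(x) = 22 · x^2 + 4 · x^4 has its unique global minimum at x* = 0 (since φ'(x) = 44x + 16x^3 = 0 only at x = 0 for real x with both coefficients positive, and φ → ∞ as |x| → ∞). At x* = 0, φ(0) = 0 and φ''(0) = 44. Laplace's method then gives
  I(n) ~ sqrt(2π / (n · φ''(0))) · e^(−n φ(0)) = sqrt(2π / (44n)) = sqrt(π/(22n)).
The 4 · x^4 term contributes only at subleading order (an O(1/n) relative correction).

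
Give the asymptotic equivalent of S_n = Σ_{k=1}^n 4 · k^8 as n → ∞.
S_n ~ 4 · n^9 / 9

By integral comparison (Euler-Maclaurin), Σ_{k=1}^n 4 · k^8 = 4 · ∫_0^n x^8 dx + O(n^8) = 4 · n^9/9 + O(n^8). (Equivalently, Faulhaber's formula gives the same leading term.)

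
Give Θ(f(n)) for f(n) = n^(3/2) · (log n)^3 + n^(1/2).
f(n) ∈ Θ(n^(3/2) · (log n)^3)

Compare the terms by growth order. For large n, n^a · (log n)^b dominates n^a' · (log n)^b' iff a > a', or (a = a' and b > b'). Ranking the 2 terms shows the dominant one is n^(3/2) · (log n)^3. Hence f(n) ∈ Θ(n^(3/2) · (log n)^3).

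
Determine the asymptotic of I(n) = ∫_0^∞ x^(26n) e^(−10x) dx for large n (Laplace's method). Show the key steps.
I(n) ~ (sqrt(2π·26n) / 10) · (26n/(10e))^(26n)

Write the integrand as exp(26n ln x − 10x) and set f(x) = 26n ln x − 10x. Then f'(x) = 26n/x − 10 = 0 at x* = 26n/10, and f''(x*) = −26n/x*^2 = −10^2/(26n). Laplace's method (interior maximum) gives
  I(n) ~ e^(f(x*)) · sqrt(2π / |f''(x*)|)
        = exp(26n ln(26n/10) − 26n) · sqrt(2π · 26n / 10^2)
        = (26n/10)^(26n) e^(−26n) · sqrt(2π·26n) / 10
        = (sqrt(2π·26n) / 10) · (26n/(10e))^(26n).
This matches Γ(26n+1)/10^(26n+1) with Stirling applied to Γ.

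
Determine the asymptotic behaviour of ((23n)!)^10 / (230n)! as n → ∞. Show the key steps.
((23n)!)^10/(230n)! ~ ((2π·23n)^(9/2) / sqrt(10)) · 10^(−10·23n)  →  0

Write N = 23n. Stirling: N! ~ sqrt(2π N)(N/e)^N and (10N)! ~ sqrt(2π·10N)·(10N/e)^(10N).
  (N!)^10/(10N)! ~ (2π N)^(10/2) (N/e)^(10N) / [sqrt(2π·10N) (10N/e)^(10N)]
     = (2π N)^(10/2) / sqrt(2π·10N) · (N/(10N))^(10N)
     = (2π N)^((10−1)/2) / sqrt(10) · 10^(−10N).
Since 10^10 > 1, the factor 10^(−10N) decays exponentially, so the ratio → 0. Substituting N = 23n gives the stated form.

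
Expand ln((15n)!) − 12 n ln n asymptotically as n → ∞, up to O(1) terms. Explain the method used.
ln((15n)!) − 12 n ln n = 3 n ln n + 15(ln 15 − 1) n + (1/2) ln(2π·15n) + O(1/n)

Stirling: ln((15n)!) = 15n ln(15n) − 15n + (1/2) ln(2π·15n) + O(1/n).
Expand 15n ln(15n) = 15n (ln n + ln 15) = 15n ln n + 15n ln 15.
Subtract 12n ln n: leading term is (15 − 12) n ln n = 3 n ln n. The next term is 15n ln 15 − 15n = 15(ln 15 − 1) n. Then the (1/2) ln(2π·15n) correction.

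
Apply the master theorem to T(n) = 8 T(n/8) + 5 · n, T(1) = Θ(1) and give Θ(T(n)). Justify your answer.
T(n) = Θ(n log n)

log_8 8 = 1, and f(n) = 5 · n = Θ(n^(log_8 8)). This is Case 2 of the master theorem: T(n) = Θ(f(n) · log n) = Θ(n log n).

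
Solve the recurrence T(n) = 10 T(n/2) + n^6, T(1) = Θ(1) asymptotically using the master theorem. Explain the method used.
T(n) = Θ(n^6)

log_2 10 ≈ 3.322. f(n) = n^6 dominates n^(log_2 10) since 6 > 3.322, and the regularity condition a·f(n/b) = 10·(n/2)^6 = (10/64)·n^6 ≤ c·f(n) holds with c = 10/64 ≈ 0.156 < 1. So this is Case 3: T(n) = Θ(f(n)) = Θ(n^6).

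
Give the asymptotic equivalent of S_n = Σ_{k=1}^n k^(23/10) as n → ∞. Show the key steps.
S_n ~ (10/33) · n^(33/10)

Integral comparison: Σ_{k=1}^n k^(23/10) = ∫_0^n x^(23/10) dx + O(n^(23/10)). The integral is n^(1 + 23/10) / (1 + 23/10) = n^((23+10)/10) / ((23+10)/10) = (10/33) · n^(33/10).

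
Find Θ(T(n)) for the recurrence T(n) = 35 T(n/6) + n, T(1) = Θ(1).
T(n) = Θ(n^(log_6 35))

Master theorem: compare f(n) = n to n^(log_6 35) where log_6 35 ≈ 1.984. Since 1 < log_6 35, we have f(n) = O(n^(log_6 35 − ε)) for some ε > 0 — Case 1. Hence T(n) = Θ(n^(log_6 35)).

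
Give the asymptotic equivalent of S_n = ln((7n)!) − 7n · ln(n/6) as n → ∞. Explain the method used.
S_n ~ 7n · (ln 42 − 1) + O(ln n)

Stirling: ln((7n)!) = 7n ln(7n) − 7n + O(ln n).
  S_n = 7n ln(7n) − 7n − 7n ln(n/6) + O(ln n)
      = 7n ln(7n) − 7n ln n + 7n ln 6 − 7n + O(ln n)
      = 7n ln 7 + 7n ln 6 − 7n + O(ln n)
      = 7n (ln 42 − 1) + O(ln n).
Numerically ln(42) − 1 ≈ 2.7377.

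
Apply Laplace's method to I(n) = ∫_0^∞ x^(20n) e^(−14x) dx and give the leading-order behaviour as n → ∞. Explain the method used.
I(n) ~ (sqrt(2π·20n) / 14) · (20n/(14e))^(20n)

Write the integrand as exp(20n ln x − 14x) and set f(x) = 20n ln x − 14x. Then f'(x) = 20n/x − 14 = 0 at x* = 20n/14, and f''(x*) = −20n/x*^2 = −14^2/(20n). Laplace's method (interior maximum) gives
  I(n) ~ e^(f(x*)) · sqrt(2π / |f''(x*)|)
        = exp(20n ln(20n/14) − 20n) · sqrt(2π · 20n / 14^2)
        = (20n/14)^(20n) e^(−20n) · sqrt(2π·20n) / 14
        = (sqrt(2π·20n) / 14) · (20n/(14e))^(20n).
This matches Γ(20n+1)/14^(20n+1) with Stirling applied to Γ.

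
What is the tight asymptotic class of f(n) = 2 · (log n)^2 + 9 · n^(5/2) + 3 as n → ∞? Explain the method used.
f(n) ∈ Θ(n^(5/2))

Compare the terms by growth order. For large n, n^a · (log n)^b dominates n^a' · (log n)^b' iff a > a', or (a = a' and b > b'). Ranking the 3 terms shows the dominant one is 9 · n^(5/2). Hence f(n) ∈ Θ(n^(5/2)).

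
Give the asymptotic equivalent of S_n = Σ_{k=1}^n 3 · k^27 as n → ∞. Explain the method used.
S_n ~ 3 · n^28 / 28

By integral comparison (Euler-Maclaurin), Σ_{k=1}^n 3 · k^27 = 3 · ∫_0^n x^27 dx + O(n^27) = 3 · n^28/28 + O(n^27). (Equivalently, Faulhaber's formula gives the same leading term.)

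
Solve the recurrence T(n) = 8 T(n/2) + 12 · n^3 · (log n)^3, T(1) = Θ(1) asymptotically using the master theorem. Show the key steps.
T(n) = Θ(n^3 · (log n)^4)

Here log_2 8 = 3 and f(n) = 12 · n^3 · (log n)^3 = Θ(n^(log_2 8) · (log n)^3). This is the extended Case 2 of the master theorem (f matches the critical exponent up to log factors), giving T(n) = Θ(n^(log_2 8) · (log n)^(3+1)) = Θ(n^3 · (log n)^4).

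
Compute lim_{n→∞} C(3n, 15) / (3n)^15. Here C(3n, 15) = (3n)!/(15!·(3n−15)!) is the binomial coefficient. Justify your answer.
lim = 1/15! = 1/1307674368000

With N = 3n → ∞: C(N, 15) / N^15 = [N(N−1)…(N−14)] / (15! · N^15) = (1/15!) · 1 · (1 − 1/(3n)) · … · (1 − 14/(3n)). Each factor → 1 as N → ∞, so the limit is 1/15! = 1/1307674368000.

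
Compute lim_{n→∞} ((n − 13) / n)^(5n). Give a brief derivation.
lim = e^(−65)

Rewrite as (1 − 13/n)^(5n). By the standard limit (1 + x/n)^n → e^x, we have (1 − 13/n)^n → e^(−13), and raising to the 5th power gives e^(−65).
More precisely, ln[(1 − 13/n)^(5n)] = 5n · ln(1 − 13/n) = 5n · (-13/n + O(1/n^2)) = -65 + O(1/n) → -65.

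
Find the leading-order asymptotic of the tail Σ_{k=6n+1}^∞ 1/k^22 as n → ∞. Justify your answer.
Σ_{k>6n} 1/k^22 ~ 1/(21 · (6n)^21)

Compare to the integral: ∫_{6n}^∞ x^(−22) dx = [−x^(−21)/21]_{6n}^∞ = 1/((22−1)·(6n)^21). Euler-Maclaurin then gives
  Σ_{k>6n} 1/k^22 = ∫_{6n}^∞ dx/x^22 − 1/(2·(6n)^22) + O(1/(6n)^23).
(Equivalently this is ζ(22) − Σ_{k≤6n} 1/k^22.)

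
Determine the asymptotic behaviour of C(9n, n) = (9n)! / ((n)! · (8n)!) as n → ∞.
C(9n, n) ~ (387420489/16777216)^(n) · sqrt(9/(16π·n))

Write N = n. Apply Stirling to each factorial:
  (9N)! ~ sqrt(2π·9N) · (9N/e)^(9N),
  N! ~ sqrt(2π N) · (N/e)^N,
  (8N)! ~ sqrt(2π·8N) · (8N/e)^(8N).
The exponential factors combine to (9N)^(9N) / (N^N · (8N)^(8N)) = 9^(9N)/8^(8N) = (9^9/8^8)^N = (387420489/16777216)^N.
The square-root prefactors combine to sqrt(2π·9N) / (sqrt(2π N)·sqrt(2π·8N)) = sqrt(9 / (2π·8·N)) = sqrt(9/(16π·n)).
Substituting N = n: C(9n, n) ~ (387420489/16777216)^(n) · sqrt(9/(16π·n)).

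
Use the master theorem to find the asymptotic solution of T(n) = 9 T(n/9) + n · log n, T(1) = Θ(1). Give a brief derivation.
T(n) = Θ(n · (log n)^2)

Here log_9 9 = 1 and f(n) = n · log n = Θ(n^(log_9 9) · (log n)^1). This is the extended Case 2 of the master theorem (f matches the critical exponent up to log factors), giving T(n) = Θ(n^(log_9 9) · (log n)^(1+1)) = Θ(n · (log n)^2).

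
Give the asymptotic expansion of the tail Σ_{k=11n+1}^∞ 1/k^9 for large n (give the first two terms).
Σ_{k>11n} 1/k^9 = 1/(8 · (11n)^8) − 1/(2 · (11n)^9) + O(1/(11n)^10)

Compare to the integral: ∫_{11n}^∞ x^(−9) dx = [−x^(−8)/8]_{11n}^∞ = 1/((9−1)·(11n)^8). The Euler-Maclaurin correction adds −f(11n)/2 = −1/(2·(11n)^9). Euler-Maclaurin then gives
  Σ_{k>11n} 1/k^9 = ∫_{11n}^∞ dx/x^9 − 1/(2·(11n)^9) + O(1/(11n)^10).
(Equivalently this is ζ(9) − Σ_{k≤11n} 1/k^9.)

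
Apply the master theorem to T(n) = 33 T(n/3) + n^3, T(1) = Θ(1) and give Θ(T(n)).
T(n) = Θ(n^(log_3 33))

Master theorem: compare f(n) = n^3 to n^(log_3 33) where log_3 33 ≈ 3.183. Since 3 < log_3 33, we have f(n) = O(n^(log_3 33 − ε)) for some ε > 0 — Case 1. Hence T(n) = Θ(n^(log_3 33)).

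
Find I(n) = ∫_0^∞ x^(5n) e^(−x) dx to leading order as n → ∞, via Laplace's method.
I(n) ~ sqrt(2π·5n) · (5n/e)^(5n)

Write the integrand as exp(5n ln x − x) and set f(x) = 5n ln x − x. Then f'(x) = 5n/x − 1 = 0 at x* = 5n, and f''(x*) = −5n/x*^2 = −1/(5n). Laplace's method (interior maximum) gives
  I(n) ~ e^(f(x*)) · sqrt(2π / |f''(x*)|)
        = exp(5n ln(5n) − 5n) · sqrt(2π · 5n)
        = (5n)^(5n) e^(−5n) · sqrt(2π·5n)
        = sqrt(2π·5n) · (5n/e)^(5n).
This matches Γ(5n+1) with Stirling applied to Γ.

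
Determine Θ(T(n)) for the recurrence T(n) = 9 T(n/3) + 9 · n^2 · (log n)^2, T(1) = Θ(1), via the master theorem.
T(n) = Θ(n^2 · (log n)^3)

Here log_3 9 = 2 and f(n) = 9 · n^2 · (log n)^2 = Θ(n^(log_3 9) · (log n)^2). This is the extended Case 2 of the master theorem (f matches the critical exponent up to log factors), giving T(n) = Θ(n^(log_3 9) · (log n)^(2+1)) = Θ(n^2 · (log n)^3).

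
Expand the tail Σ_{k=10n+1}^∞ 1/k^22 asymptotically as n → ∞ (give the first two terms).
Σ_{k>10n} 1/k^22 = 1/(21 · (10n)^21) − 1/(2 · (10n)^22) + O(1/(10n)^23)

Compare to the integral: ∫_{10n}^∞ x^(−22) dx = [−x^(−21)/21]_{10n}^∞ = 1/((22−1)·(10n)^21). The Euler-Maclaurin correction adds −f(10n)/2 = −1/(2·(10n)^22). Euler-Maclaurin then gives
  Σ_{k>10n} 1/k^22 = ∫_{10n}^∞ dx/x^22 − 1/(2·(10n)^22) + O(1/(10n)^23).
(Equivalently this is ζ(22) − Σ_{k≤10n} 1/k^22.)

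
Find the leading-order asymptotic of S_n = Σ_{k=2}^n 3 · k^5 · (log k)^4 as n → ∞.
S_n ~ n^6 · (log n)^4 / 2

By integral comparison, S_n = ∫_1^n 3 · x^5 · (log x)^4 dx + O(n^5 · (log n)^4). For the integral, the leading term of ∫_1^n x^5 (log x)^4 dx is n^6/6 · (log n)^4 (by repeated integration by parts; each step lowers the log-exponent and produces a relatively O(1/log n) correction). Hence S_n ~ n^6 · (log n)^4 / 2.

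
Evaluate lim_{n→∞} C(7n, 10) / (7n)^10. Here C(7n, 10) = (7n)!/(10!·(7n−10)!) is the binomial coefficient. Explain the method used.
lim = 1/10! = 1/3628800

With N = 7n → ∞: C(N, 10) / N^10 = [N(N−1)…(N−9)] / (10! · N^10) = (1/10!) · 1 · (1 − 1/(7n)) · … · (1 − 9/(7n)). Each factor → 1 as N → ∞, so the limit is 1/10! = 1/3628800.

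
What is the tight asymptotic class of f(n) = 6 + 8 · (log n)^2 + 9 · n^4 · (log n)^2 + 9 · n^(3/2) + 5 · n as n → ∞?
f(n) ∈ Θ(n^4 · (log n)^2)

Compare the terms by growth order. For large n, n^a · (log n)^b dominates n^a' · (log n)^b' iff a > a', or (a = a' and b > b'). Ranking the 5 terms shows the dominant one is 9 · n^4 · (log n)^2. Hence f(n) ∈ Θ(n^4 · (log n)^2).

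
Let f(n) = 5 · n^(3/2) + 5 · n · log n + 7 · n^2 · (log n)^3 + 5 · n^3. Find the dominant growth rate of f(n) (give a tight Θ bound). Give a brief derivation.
f(n) ∈ Θ(n^3)

Compare the terms by growth order. For large n, n^a · (log n)^b dominates n^a' · (log n)^b' iff a > a', or (a = a' and b > b'). Ranking the 4 terms shows the dominant one is 5 · n^3. Hence f(n) ∈ Θ(n^3).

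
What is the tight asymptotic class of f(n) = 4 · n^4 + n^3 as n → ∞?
f(n) ∈ Θ(n^4)

Compare the terms by growth order. For large n, n^a · (log n)^b dominates n^a' · (log n)^b' iff a > a', or (a = a' and b > b'). Ranking the 2 terms shows the dominant one is 4 · n^4. Hence f(n) ∈ Θ(n^4).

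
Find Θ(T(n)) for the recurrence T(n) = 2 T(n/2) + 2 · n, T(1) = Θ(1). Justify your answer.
T(n) = Θ(n log n)

log_2 2 = 1, and f(n) = 2 · n = Θ(n^(log_2 2)). This is Case 2 of the master theorem: T(n) = Θ(f(n) · log n) = Θ(n log n).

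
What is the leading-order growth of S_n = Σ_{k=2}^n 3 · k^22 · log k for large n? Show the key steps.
S_n ~ 3 · n^23 log n / 23 − 3 · n^23 / 529

By integral comparison, S_n = ∫_1^n 3 · x^22 · log x dx + O(n^22 · log n). For the integral, ∫ x^22 log x dx = n^23 log n / 23 − n^23/529 (integration by parts). Hence S_n ~ 3 · n^23 log n / 23 − 3 · n^23 / 529.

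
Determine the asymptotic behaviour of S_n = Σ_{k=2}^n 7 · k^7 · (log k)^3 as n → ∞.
S_n ~ 7 · n^8 · (log n)^3 / 8

By integral comparison, S_n = ∫_1^n 7 · x^7 · (log x)^3 dx + O(n^7 · (log n)^3). For the integral, the leading term of ∫_1^n x^7 (log x)^3 dx is n^8/8 · (log n)^3 (by repeated integration by parts; each step lowers the log-exponent and produces a relatively O(1/log n) correction). Hence S_n ~ 7 · n^8 · (log n)^3 / 8.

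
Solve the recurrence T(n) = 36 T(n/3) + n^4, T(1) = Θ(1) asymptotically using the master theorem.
T(n) = Θ(n^4)

log_3 36 ≈ 3.262. f(n) = n^4 dominates n^(log_3 36) since 4 > 3.262, and the regularity condition a·f(n/b) = 36·(n/3)^4 = (36/81)·n^4 ≤ c·f(n) holds with c = 36/81 ≈ 0.444 < 1. So this is Case 3: T(n) = Θ(f(n)) = Θ(n^4).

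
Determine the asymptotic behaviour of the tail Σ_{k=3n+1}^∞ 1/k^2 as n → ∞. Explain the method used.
Σ_{k>3n} 1/k^2 ~ 1/(1 · (3n))

Compare to the integral: ∫_{3n}^∞ x^(−2) dx = [−x^(−1)/1]_{3n}^∞ = 1/((2−1)·(3n)). Euler-Maclaurin then gives
  Σ_{k>3n} 1/k^2 = ∫_{3n}^∞ dx/x^2 − 1/(2·(3n)^2) + O(1/(3n)^3).
(Equivalently this is ζ(2) − Σ_{k≤3n} 1/k^2.)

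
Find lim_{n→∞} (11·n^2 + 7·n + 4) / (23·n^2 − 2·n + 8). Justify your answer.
lim = 11/23

For large n the leading n^2 terms dominate both numerator and denominator. Dividing top and bottom by n^2, every other term tends to 0, leaving 11/23.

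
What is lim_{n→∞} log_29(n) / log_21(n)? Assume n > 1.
lim = ln(21) / ln(29) = log_29(21)

Change of base: log_29(n) = ln n / ln 29 and log_21(n) = ln n / ln 21. The ratio is (ln n / ln 29) · (ln 21 / ln n) = ln 21 / ln 29, a constant independent of n. So the limit is ln 21 / ln 29 = log_29(21).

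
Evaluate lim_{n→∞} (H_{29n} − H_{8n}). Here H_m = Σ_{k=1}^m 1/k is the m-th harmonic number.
lim = ln(29/8)

Euler-Maclaurin gives H_m = ln m + γ + 1/(2m) + O(1/m^2). The γ and O(1/m) terms cancel in the difference:
  H_{29n} − H_{8n} = ln(29n) − ln(8n) + O(1/n) = ln(29/8) + O(1/n).
Hence the limit is ln(29/8).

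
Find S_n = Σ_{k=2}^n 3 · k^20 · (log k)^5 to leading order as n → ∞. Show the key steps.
S_n ~ n^21 · (log n)^5 / 7

By integral comparison, S_n = ∫_1^n 3 · x^20 · (log x)^5 dx + O(n^20 · (log n)^5). For the integral, the leading term of ∫_1^n x^20 (log x)^5 dx is n^21/21 · (log n)^5 (by repeated integration by parts; each step lowers the log-exponent and produces a relatively O(1/log n) correction). Hence S_n ~ n^21 · (log n)^5 / 7.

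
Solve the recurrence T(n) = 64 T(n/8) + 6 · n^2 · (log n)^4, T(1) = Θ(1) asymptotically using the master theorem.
T(n) = Θ(n^2 · (log n)^5)

Here log_8 64 = 2 and f(n) = 6 · n^2 · (log n)^4 = Θ(n^(log_8 64) · (log n)^4). This is the extended Case 2 of the master theorem (f matches the critical exponent up to log factors), giving T(n) = Θ(n^(log_8 64) · (log n)^(4+1)) = Θ(n^2 · (log n)^5).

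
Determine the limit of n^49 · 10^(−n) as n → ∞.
lim = 0

Exponentials with base > 1 dominate every fixed polynomial: for any fixed c, n^c / 10^n → 0 as n → ∞ (e.g. by the ratio test, or by writing 10^n = e^(n ln 10) and noting e^(n ln 10) / n^c → ∞). Hence n^49 · 10^(−n) = n^49 / 10^n → 0.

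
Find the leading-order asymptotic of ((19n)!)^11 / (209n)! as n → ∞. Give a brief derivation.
((19n)!)^11/(209n)! ~ ((2π·19n)^(10/2) / sqrt(11)) · 11^(−11·19n)  →  0

Write N = 19n. Stirling: N! ~ sqrt(2π N)(N/e)^N and (11N)! ~ sqrt(2π·11N)·(11N/e)^(11N).
  (N!)^11/(11N)! ~ (2π N)^(11/2) (N/e)^(11N) / [sqrt(2π·11N) (11N/e)^(11N)]
     = (2π N)^(11/2) / sqrt(2π·11N) · (N/(11N))^(11N)
     = (2π N)^((11−1)/2) / sqrt(11) · 11^(−11N).
Since 11^11 > 1, the factor 11^(−11N) decays exponentially, so the ratio → 0. Substituting N = 19n gives the stated form.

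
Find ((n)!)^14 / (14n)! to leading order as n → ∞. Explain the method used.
((n)!)^14/(14n)! ~ ((2π·n)^(13/2) / sqrt(14)) · 14^(−14·n)  →  0

Write N = n. Stirling: N! ~ sqrt(2π N)(N/e)^N and (14N)! ~ sqrt(2π·14N)·(14N/e)^(14N).
  (N!)^14/(14N)! ~ (2π N)^(14/2) (N/e)^(14N) / [sqrt(2π·14N) (14N/e)^(14N)]
     = (2π N)^(14/2) / sqrt(2π·14N) · (N/(14N))^(14N)
     = (2π N)^((14−1)/2) / sqrt(14) · 14^(−14N).
Since 14^14 > 1, the factor 14^(−14N) decays exponentially, so the ratio → 0. Substituting N = n gives the stated form.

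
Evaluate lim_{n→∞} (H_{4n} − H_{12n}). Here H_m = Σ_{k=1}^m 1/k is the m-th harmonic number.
lim = ln(4/12) = −ln 3

Euler-Maclaurin gives H_m = ln m + γ + 1/(2m) + O(1/m^2). The γ and O(1/m) terms cancel in the difference:
  H_{4n} − H_{12n} = ln(4n) − ln(12n) + O(1/n) = ln(4/12) + O(1/n).
Hence the limit is ln(4/12) = −ln 3.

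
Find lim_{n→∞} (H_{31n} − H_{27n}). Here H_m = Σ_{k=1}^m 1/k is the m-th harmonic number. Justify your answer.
lim = ln(31/27)

Euler-Maclaurin gives H_m = ln m + γ + 1/(2m) + O(1/m^2). The γ and O(1/m) terms cancel in the difference:
  H_{31n} − H_{27n} = ln(31n) − ln(27n) + O(1/n) = ln(31/27) + O(1/n).
Hence the limit is ln(31/27).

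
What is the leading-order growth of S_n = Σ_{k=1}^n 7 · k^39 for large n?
S_n ~ 7 · n^40 / 40

By integral comparison (Euler-Maclaurin), Σ_{k=1}^n 7 · k^39 = 7 · ∫_0^n x^39 dx + O(n^39) = 7 · n^40/40 + O(n^39). (Equivalently, Faulhaber's formula gives the same leading term.)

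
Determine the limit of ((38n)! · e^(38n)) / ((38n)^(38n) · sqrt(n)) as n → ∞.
lim = sqrt(2π·38)

Stirling: (38n)! ~ sqrt(2π·38n) · (38n/e)^(38n). Hence
  (38n)! · e^(38n) / (38n)^(38n) ~ sqrt(2π·38n).
Dividing by sqrt(n): sqrt(2π·38n) / sqrt(n) = sqrt(2π·38) · n^((1−1)/2), so the limit is sqrt(2π·38).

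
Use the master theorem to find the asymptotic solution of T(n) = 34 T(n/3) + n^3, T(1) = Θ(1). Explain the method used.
T(n) = Θ(n^(log_3 34))

Master theorem: compare f(n) = n^3 to n^(log_3 34) where log_3 34 ≈ 3.210. Since 3 < log_3 34, we have f(n) = O(n^(log_3 34 − ε)) for some ε > 0 — Case 1. Hence T(n) = Θ(n^(log_3 34)).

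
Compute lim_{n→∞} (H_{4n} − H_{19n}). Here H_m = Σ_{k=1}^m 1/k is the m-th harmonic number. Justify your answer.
lim = ln(4/19)

Euler-Maclaurin gives H_m = ln m + γ + 1/(2m) + O(1/m^2). The γ and O(1/m) terms cancel in the difference:
  H_{4n} − H_{19n} = ln(4n) − ln(19n) + O(1/n) = ln(4/19) + O(1/n).
Hence the limit is ln(4/19).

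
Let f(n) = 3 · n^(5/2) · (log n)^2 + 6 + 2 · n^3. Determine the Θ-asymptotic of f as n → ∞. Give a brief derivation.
f(n) ∈ Θ(n^3)

Compare the terms by growth order. For large n, n^a · (log n)^b dominates n^a' · (log n)^b' iff a > a', or (a = a' and b > b'). Ranking the 3 terms shows the dominant one is 2 · n^3. Hence f(n) ∈ Θ(n^3).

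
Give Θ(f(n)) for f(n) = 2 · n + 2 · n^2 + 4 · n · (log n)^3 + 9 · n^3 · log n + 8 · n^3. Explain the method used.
f(n) ∈ Θ(n^3 · log n)

Compare the terms by growth order. For large n, n^a · (log n)^b dominates n^a' · (log n)^b' iff a > a', or (a = a' and b > b'). Ranking the 5 terms shows the dominant one is 9 · n^3 · log n. Hence f(n) ∈ Θ(n^3 · log n).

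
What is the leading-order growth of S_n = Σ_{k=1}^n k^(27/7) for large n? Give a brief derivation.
S_n ~ (7/34) · n^(34/7)

Integral comparison: Σ_{k=1}^n k^(27/7) = ∫_0^n x^(27/7) dx + O(n^(27/7)). The integral is n^(1 + 27/7) / (1 + 27/7) = n^((27+7)/7) / ((27+7)/7) = (7/34) · n^(34/7).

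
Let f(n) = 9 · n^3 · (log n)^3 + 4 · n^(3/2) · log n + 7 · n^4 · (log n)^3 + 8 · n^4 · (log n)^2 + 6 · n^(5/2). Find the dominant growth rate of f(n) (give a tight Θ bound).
f(n) ∈ Θ(n^4 · (log n)^3)

Compare the terms by growth order. For large n, n^a · (log n)^b dominates n^a' · (log n)^b' iff a > a', or (a = a' and b > b'). Ranking the 5 terms shows the dominant one is 7 · n^4 · (log n)^3. Hence f(n) ∈ Θ(n^4 · (log n)^3).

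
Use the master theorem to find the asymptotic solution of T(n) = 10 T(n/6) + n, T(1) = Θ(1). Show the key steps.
T(n) = Θ(n^(log_6 10))

Master theorem: compare f(n) = n to n^(log_6 10) where log_6 10 ≈ 1.285. Since 1 < log_6 10, we have f(n) = O(n^(log_6 10 − ε)) for some ε > 0 — Case 1. Hence T(n) = Θ(n^(log_6 10)).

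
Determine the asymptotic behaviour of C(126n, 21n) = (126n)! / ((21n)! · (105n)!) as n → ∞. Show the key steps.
C(126n, 21n) ~ (46656/3125)^(21n) · sqrt(3/(5π·21n))

Write N = 21n. Apply Stirling to each factorial:
  (6N)! ~ sqrt(2π·6N) · (6N/e)^(6N),
  N! ~ sqrt(2π N) · (N/e)^N,
  (5N)! ~ sqrt(2π·5N) · (5N/e)^(5N).
The exponential factors combine to (6N)^(6N) / (N^N · (5N)^(5N)) = 6^(6N)/5^(5N) = (6^6/5^5)^N = (46656/3125)^N.
The square-root prefactors combine to sqrt(2π·6N) / (sqrt(2π N)·sqrt(2π·5N)) = sqrt(6 / (2π·5·N)) = sqrt(3/(5π·21n)).
Substituting N = 21n: C(126n, 21n) ~ (46656/3125)^(21n) · sqrt(3/(5π·21n)).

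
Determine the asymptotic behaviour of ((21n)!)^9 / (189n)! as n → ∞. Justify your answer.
((21n)!)^9/(189n)! ~ ((2π·21n)^(8/2) / 3) · 9^(−9·21n)  →  0

Write N = 21n. Stirling: N! ~ sqrt(2π N)(N/e)^N and (9N)! ~ sqrt(2π·9N)·(9N/e)^(9N).
  (N!)^9/(9N)! ~ (2π N)^(9/2) (N/e)^(9N) / [sqrt(2π·9N) (9N/e)^(9N)]
     = (2π N)^(9/2) / sqrt(2π·9N) · (N/(9N))^(9N)
     = (2π N)^((9−1)/2) / 3 · 9^(−9N).
Since 9^9 > 1, the factor 9^(−9N) decays exponentially, so the ratio → 0. Substituting N = 21n gives the stated form.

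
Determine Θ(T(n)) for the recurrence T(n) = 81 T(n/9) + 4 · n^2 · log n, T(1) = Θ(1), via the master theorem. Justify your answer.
T(n) = Θ(n^2 · (log n)^2)

Here log_9 81 = 2 and f(n) = 4 · n^2 · log n = Θ(n^(log_9 81) · (log n)^1). This is the extended Case 2 of the master theorem (f matches the critical exponent up to log factors), giving T(n) = Θ(n^(log_9 81) · (log n)^(1+1)) = Θ(n^2 · (log n)^2).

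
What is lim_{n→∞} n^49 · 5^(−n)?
lim = 0

Exponentials with base > 1 dominate every fixed polynomial: for any fixed c, n^c / 5^n → 0 as n → ∞ (e.g. by the ratio test, or by writing 5^n = e^(n ln 5) and noting e^(n ln 5) / n^c → ∞). Hence n^49 · 5^(−n) = n^49 / 5^n → 0.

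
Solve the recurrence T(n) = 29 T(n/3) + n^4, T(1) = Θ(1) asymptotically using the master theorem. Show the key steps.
T(n) = Θ(n^4)

log_3 29 ≈ 3.065. f(n) = n^4 dominates n^(log_3 29) since 4 > 3.065, and the regularity condition a·f(n/b) = 29·(n/3)^4 = (29/81)·n^4 ≤ c·f(n) holds with c = 29/81 ≈ 0.358 < 1. So this is Case 3: T(n) = Θ(f(n)) = Θ(n^4).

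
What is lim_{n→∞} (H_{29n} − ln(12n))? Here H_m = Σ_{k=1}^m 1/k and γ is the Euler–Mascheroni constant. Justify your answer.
lim = ln(29/12) + γ

By Euler-Maclaurin, H_m = ln m + γ + O(1/m). So
  H_{29n} − ln(12n) = ln(29n) + γ − ln(12n) + O(1/n)
                       = ln(29/12) + γ + O(1/n).
Hence the limit is ln(29/12) + γ.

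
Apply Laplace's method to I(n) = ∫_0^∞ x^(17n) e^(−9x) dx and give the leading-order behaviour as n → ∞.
I(n) ~ (sqrt(2π·17n) / 9) · (17n/(9e))^(17n)

Write the integrand as exp(17n ln x − 9x) and set f(x) = 17n ln x − 9x. Then f'(x) = 17n/x − 9 = 0 at x* = 17n/9, and f''(x*) = −17n/x*^2 = −9^2/(17n). Laplace's method (interior maximum) gives
  I(n) ~ e^(f(x*)) · sqrt(2π / |f''(x*)|)
        = exp(17n ln(17n/9) − 17n) · sqrt(2π · 17n / 9^2)
        = (17n/9)^(17n) e^(−17n) · sqrt(2π·17n) / 9
        = (sqrt(2π·17n) / 9) · (17n/(9e))^(17n).
This matches Γ(17n+1)/9^(17n+1) with Stirling applied to Γ.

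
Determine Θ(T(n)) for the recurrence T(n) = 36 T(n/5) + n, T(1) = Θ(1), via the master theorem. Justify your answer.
T(n) = Θ(n^(log_5 36))

Master theorem: compare f(n) = n to n^(log_5 36) where log_5 36 ≈ 2.227. Since 1 < log_5 36, we have f(n) = O(n^(log_5 36 − ε)) for some ε > 0 — Case 1. Hence T(n) = Θ(n^(log_5 36)).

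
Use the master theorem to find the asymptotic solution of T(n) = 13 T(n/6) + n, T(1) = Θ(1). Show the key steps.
T(n) = Θ(n^(log_6 13))

Master theorem: compare f(n) = n to n^(log_6 13) where log_6 13 ≈ 1.432. Since 1 < log_6 13, we have f(n) = O(n^(log_6 13 − ε)) for some ε > 0 — Case 1. Hence T(n) = Θ(n^(log_6 13)).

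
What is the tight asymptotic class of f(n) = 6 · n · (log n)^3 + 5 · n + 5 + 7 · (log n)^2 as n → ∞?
f(n) ∈ Θ(n · (log n)^3)

Compare the terms by growth order. For large n, n^a · (log n)^b dominates n^a' · (log n)^b' iff a > a', or (a = a' and b > b'). Ranking the 4 terms shows the dominant one is 6 · n · (log n)^3. Hence f(n) ∈ Θ(n · (log n)^3).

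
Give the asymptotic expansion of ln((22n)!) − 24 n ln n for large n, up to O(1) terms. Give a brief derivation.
ln((22n)!) − 24 n ln n = −2 n ln n + 22(ln 22 − 1) n + (1/2) ln(2π·22n) + O(1/n)

Stirling: ln((22n)!) = 22n ln(22n) − 22n + (1/2) ln(2π·22n) + O(1/n).
Expand 22n ln(22n) = 22n (ln n + ln 22) = 22n ln n + 22n ln 22.
Subtract 24n ln n: leading term is (22 − 24) n ln n = −2 n ln n. The next term is 22n ln 22 − 22n = 22(ln 22 − 1) n. Then the (1/2) ln(2π·22n) correction.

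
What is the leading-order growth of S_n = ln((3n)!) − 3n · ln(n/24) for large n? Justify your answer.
S_n ~ 3n · (ln 72 − 1) + O(ln n)

Stirling: ln((3n)!) = 3n ln(3n) − 3n + O(ln n).
  S_n = 3n ln(3n) − 3n − 3n ln(n/24) + O(ln n)
      = 3n ln(3n) − 3n ln n + 3n ln 24 − 3n + O(ln n)
      = 3n ln 3 + 3n ln 24 − 3n + O(ln n)
      = 3n (ln 72 − 1) + O(ln n).
Numerically ln(72) − 1 ≈ 3.2767.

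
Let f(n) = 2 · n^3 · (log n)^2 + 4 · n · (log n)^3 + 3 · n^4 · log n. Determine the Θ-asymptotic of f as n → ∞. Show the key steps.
f(n) ∈ Θ(n^4 · log n)

Compare the terms by growth order. For large n, n^a · (log n)^b dominates n^a' · (log n)^b' iff a > a', or (a = a' and b > b'). Ranking the 3 terms shows the dominant one is 3 · n^4 · log n. Hence f(n) ∈ Θ(n^4 · log n).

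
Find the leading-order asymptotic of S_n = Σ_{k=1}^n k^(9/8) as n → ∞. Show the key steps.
S_n ~ (8/17) · n^(17/8)

Integral comparison: Σ_{k=1}^n k^(9/8) = ∫_0^n x^(9/8) dx + O(n^(9/8)). The integral is n^(1 + 9/8) / (1 + 9/8) = n^((9+8)/8) / ((9+8)/8) = (8/17) · n^(17/8).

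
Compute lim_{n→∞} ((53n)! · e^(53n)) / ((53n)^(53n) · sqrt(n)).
lim = sqrt(2π·53)

Stirling: (53n)! ~ sqrt(2π·53n) · (53n/e)^(53n). Hence
  (53n)! · e^(53n) / (53n)^(53n) ~ sqrt(2π·53n).
Dividing by sqrt(n): sqrt(2π·53n) / sqrt(n) = sqrt(2π·53) · n^((1−1)/2), so the limit is sqrt(2π·53).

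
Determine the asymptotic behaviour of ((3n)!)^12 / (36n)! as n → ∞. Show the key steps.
((3n)!)^12/(36n)! ~ ((2π·3n)^(11/2) / sqrt(12)) · 12^(−12·3n)  →  0

Write N = 3n. Stirling: N! ~ sqrt(2π N)(N/e)^N and (12N)! ~ sqrt(2π·12N)·(12N/e)^(12N).
  (N!)^12/(12N)! ~ (2π N)^(12/2) (N/e)^(12N) / [sqrt(2π·12N) (12N/e)^(12N)]
     = (2π N)^(12/2) / sqrt(2π·12N) · (N/(12N))^(12N)
     = (2π N)^((12−1)/2) / sqrt(12) · 12^(−12N).
Since 12^12 > 1, the factor 12^(−12N) decays exponentially, so the ratio → 0. Substituting N = 3n gives the stated form.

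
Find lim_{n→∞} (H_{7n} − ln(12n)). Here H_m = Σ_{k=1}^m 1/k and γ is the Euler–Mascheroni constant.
lim = ln(7/12) + γ

By Euler-Maclaurin, H_m = ln m + γ + O(1/m). So
  H_{7n} − ln(12n) = ln(7n) + γ − ln(12n) + O(1/n)
                       = ln(7/12) + γ + O(1/n).
Hence the limit is ln(7/12) + γ.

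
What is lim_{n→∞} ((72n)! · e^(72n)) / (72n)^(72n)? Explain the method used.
lim = ∞

Stirling: (72n)! ~ sqrt(2π·72n) · (72n/e)^(72n). Hence
  (72n)! · e^(72n) / (72n)^(72n) ~ sqrt(2π·72n) = sqrt(2π·72) · sqrt(n) → ∞.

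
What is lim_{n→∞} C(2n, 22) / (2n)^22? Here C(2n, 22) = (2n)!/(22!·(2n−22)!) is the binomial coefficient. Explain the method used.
lim = 1/22! = 1/1124000727777607680000

With N = 2n → ∞: C(N, 22) / N^22 = [N(N−1)…(N−21)] / (22! · N^22) = (1/22!) · 1 · (1 − 1/(2n)) · … · (1 − 21/(2n)). Each factor → 1 as N → ∞, so the limit is 1/22! = 1/1124000727777607680000.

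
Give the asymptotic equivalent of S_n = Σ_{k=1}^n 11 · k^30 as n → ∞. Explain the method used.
S_n ~ 11 · n^31 / 31

By integral comparison (Euler-Maclaurin), Σ_{k=1}^n 11 · k^30 = 11 · ∫_0^n x^30 dx + O(n^30) = 11 · n^31/31 + O(n^30). (Equivalently, Faulhaber's formula gives the same leading term.)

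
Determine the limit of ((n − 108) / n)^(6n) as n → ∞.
lim = e^(−648)

Rewrite as (1 − 108/n)^(6n). By the standard limit (1 + x/n)^n → e^x, we have (1 − 108/n)^n → e^(−108), and raising to the 6th power gives e^(−648).
More precisely, ln[(1 − 108/n)^(6n)] = 6n · ln(1 − 108/n) = 6n · (-108/n + O(1/n^2)) = -648 + O(1/n) → -648.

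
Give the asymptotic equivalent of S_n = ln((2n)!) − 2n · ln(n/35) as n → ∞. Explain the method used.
S_n ~ 2n · (ln 70 − 1) + O(ln n)

Stirling: ln((2n)!) = 2n ln(2n) − 2n + O(ln n).
  S_n = 2n ln(2n) − 2n − 2n ln(n/35) + O(ln n)
      = 2n ln(2n) − 2n ln n + 2n ln 35 − 2n + O(ln n)
      = 2n ln 2 + 2n ln 35 − 2n + O(ln n)
      = 2n (ln 70 − 1) + O(ln n).
Numerically ln(70) − 1 ≈ 3.2485.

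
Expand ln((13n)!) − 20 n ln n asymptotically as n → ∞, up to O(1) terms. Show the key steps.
ln((13n)!) − 20 n ln n = −7 n ln n + 13(ln 13 − 1) n + (1/2) ln(2π·13n) + O(1/n)

Stirling: ln((13n)!) = 13n ln(13n) − 13n + (1/2) ln(2π·13n) + O(1/n).
Expand 13n ln(13n) = 13n (ln n + ln 13) = 13n ln n + 13n ln 13.
Subtract 20n ln n: leading term is (13 − 20) n ln n = −7 n ln n. The next term is 13n ln 13 − 13n = 13(ln 13 − 1) n. Then the (1/2) ln(2π·13n) correction.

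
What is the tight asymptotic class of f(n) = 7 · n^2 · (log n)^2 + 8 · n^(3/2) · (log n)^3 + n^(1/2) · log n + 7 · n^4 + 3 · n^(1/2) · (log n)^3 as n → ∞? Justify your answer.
f(n) ∈ Θ(n^4)

Compare the terms by growth order. For large n, n^a · (log n)^b dominates n^a' · (log n)^b' iff a > a', or (a = a' and b > b'). Ranking the 5 terms shows the dominant one is 7 · n^4. Hence f(n) ∈ Θ(n^4).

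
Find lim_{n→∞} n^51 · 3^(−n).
lim = 0

Exponentials with base > 1 dominate every fixed polynomial: for any fixed c, n^c / 3^n → 0 as n → ∞ (e.g. by the ratio test, or by writing 3^n = e^(n ln 3) and noting e^(n ln 3) / n^c → ∞). Hence n^51 · 3^(−n) = n^51 / 3^n → 0.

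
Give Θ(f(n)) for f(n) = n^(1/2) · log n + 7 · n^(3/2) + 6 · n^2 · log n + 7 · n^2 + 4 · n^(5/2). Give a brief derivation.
f(n) ∈ Θ(n^(5/2))

Compare the terms by growth order. For large n, n^a · (log n)^b dominates n^a' · (log n)^b' iff a > a', or (a = a' and b > b'). Ranking the 5 terms shows the dominant one is 4 · n^(5/2). Hence f(n) ∈ Θ(n^(5/2)).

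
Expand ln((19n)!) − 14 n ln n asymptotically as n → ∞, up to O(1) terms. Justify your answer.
ln((19n)!) − 14 n ln n = 5 n ln n + 19(ln 19 − 1) n + (1/2) ln(2π·19n) + O(1/n)

Stirling: ln((19n)!) = 19n ln(19n) − 19n + (1/2) ln(2π·19n) + O(1/n).
Expand 19n ln(19n) = 19n (ln n + ln 19) = 19n ln n + 19n ln 19.
Subtract 14n ln n: leading term is (19 − 14) n ln n = 5 n ln n. The next term is 19n ln 19 − 19n = 19(ln 19 − 1) n. Then the (1/2) ln(2π·19n) correction.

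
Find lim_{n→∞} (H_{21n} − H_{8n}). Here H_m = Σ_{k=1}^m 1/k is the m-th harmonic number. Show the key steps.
lim = ln(21/8)

Euler-Maclaurin gives H_m = ln m + γ + 1/(2m) + O(1/m^2). The γ and O(1/m) terms cancel in the difference:
  H_{21n} − H_{8n} = ln(21n) − ln(8n) + O(1/n) = ln(21/8) + O(1/n).
Hence the limit is ln(21/8).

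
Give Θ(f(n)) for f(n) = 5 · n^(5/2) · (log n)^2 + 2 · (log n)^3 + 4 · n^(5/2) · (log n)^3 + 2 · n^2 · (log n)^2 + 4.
f(n) ∈ Θ(n^(5/2) · (log n)^3)

Compare the terms by growth order. For large n, n^a · (log n)^b dominates n^a' · (log n)^b' iff a > a', or (a = a' and b > b'). Ranking the 5 terms shows the dominant one is 4 · n^(5/2) · (log n)^3. Hence f(n) ∈ Θ(n^(5/2) · (log n)^3).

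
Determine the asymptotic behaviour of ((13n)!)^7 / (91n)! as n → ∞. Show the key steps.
((13n)!)^7/(91n)! ~ ((2π·13n)^(6/2) / sqrt(7)) · 7^(−7·13n)  →  0

Write N = 13n. Stirling: N! ~ sqrt(2π N)(N/e)^N and (7N)! ~ sqrt(2π·7N)·(7N/e)^(7N).
  (N!)^7/(7N)! ~ (2π N)^(7/2) (N/e)^(7N) / [sqrt(2π·7N) (7N/e)^(7N)]
     = (2π N)^(7/2) / sqrt(2π·7N) · (N/(7N))^(7N)
     = (2π N)^((7−1)/2) / sqrt(7) · 7^(−7N).
Since 7^7 > 1, the factor 7^(−7N) decays exponentially, so the ratio → 0. Substituting N = 13n gives the stated form.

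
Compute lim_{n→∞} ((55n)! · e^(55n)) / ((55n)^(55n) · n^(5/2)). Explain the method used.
lim = 0

Stirling: (55n)! ~ sqrt(2π·55n) · (55n/e)^(55n). Hence
  (55n)! · e^(55n) / (55n)^(55n) ~ sqrt(2π·55n).
Dividing by n^(5/2): sqrt(2π·55n) / n^(5/2) = sqrt(2π·55) · n^((1−5)/2), so the expression behaves like sqrt(2π·55) · n^((1−5)/2) → 0.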